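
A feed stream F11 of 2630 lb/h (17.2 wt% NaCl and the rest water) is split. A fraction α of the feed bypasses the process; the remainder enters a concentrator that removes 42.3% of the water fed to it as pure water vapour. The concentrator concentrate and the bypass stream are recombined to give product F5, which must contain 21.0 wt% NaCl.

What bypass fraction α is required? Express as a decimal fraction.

0.483

All 2630×0.172 = 452.36 lb/h of NaCl reaches F5, so F5 = 452.36/0.210 = 2154.1 lb/h and vapour = 475.9 lb/h.
The evaporator receives (1−α)·2630 of feed at 0.828 water and removes 0.423 of that water:
0.423×0.828×(1−α)×2630 = 475.9
(1−α) = 475.9/921.14 = 0.5166;  α = 0.4834.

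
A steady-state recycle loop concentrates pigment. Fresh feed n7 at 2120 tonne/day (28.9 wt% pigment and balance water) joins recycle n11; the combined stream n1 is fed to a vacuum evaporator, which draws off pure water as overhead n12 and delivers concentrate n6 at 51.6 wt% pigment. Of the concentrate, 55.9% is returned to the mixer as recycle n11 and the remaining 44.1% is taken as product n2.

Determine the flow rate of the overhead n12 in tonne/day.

Overall pigment balance (none leaves overhead): pigment in fresh feed = pigment in product, i.e. 2120×0.289 = (1−0.559)·n6·0.516.
n6 = 612.68/(0.516×0.441) = 2692.4 tonne/day.
Recycle n11 = 0.559×2692.4 = 1505.1 tonne/day.
Combined feed n1 = 2120 + 1505.1 = 3625.1 tonne/day.
Overhead n12 = n1 − n6 = 3625.1 − 2692.4 = 932.64 tonne/day.

932.6 tonne/day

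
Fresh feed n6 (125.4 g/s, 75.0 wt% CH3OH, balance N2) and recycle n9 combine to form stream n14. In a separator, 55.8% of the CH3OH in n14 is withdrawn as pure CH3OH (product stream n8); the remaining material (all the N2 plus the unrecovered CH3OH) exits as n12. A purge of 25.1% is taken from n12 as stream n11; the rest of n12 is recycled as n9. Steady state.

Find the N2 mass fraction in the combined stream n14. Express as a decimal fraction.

N2 enters only via n6 and leaves only via the purge: 125.4×0.250 = 0.251×(N2 in n12), and the separator passes all N2, so N2 in n14 = N2 in n12 = 124.9 g/s.
CH3OH in n14: m_A = 125.4×0.750 + (1−0.251)·(1−0.558)·m_A, so m_A = 94.05/0.6689 = 140.6 g/s.
n14 = 140.6 + 124.9 = 265.5 g/s.
N2 fraction in n14 = 124.9/265.5 = 0.4704.

0.4704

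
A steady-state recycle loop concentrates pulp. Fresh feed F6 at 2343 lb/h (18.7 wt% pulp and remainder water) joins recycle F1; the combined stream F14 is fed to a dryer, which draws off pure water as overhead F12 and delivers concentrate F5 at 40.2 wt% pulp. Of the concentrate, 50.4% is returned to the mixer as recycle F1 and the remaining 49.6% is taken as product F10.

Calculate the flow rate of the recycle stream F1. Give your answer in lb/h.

Overall pulp balance (none leaves overhead): pulp in fresh feed = pulp in product, i.e. 2343×0.187 = (1−0.504)·F5·0.402.
F5 = 438.14/(0.402×0.496) = 2197.4 lb/h.
Recycle F1 = 0.504×2197.4 = 1107.5 lb/h.

1107 lb/h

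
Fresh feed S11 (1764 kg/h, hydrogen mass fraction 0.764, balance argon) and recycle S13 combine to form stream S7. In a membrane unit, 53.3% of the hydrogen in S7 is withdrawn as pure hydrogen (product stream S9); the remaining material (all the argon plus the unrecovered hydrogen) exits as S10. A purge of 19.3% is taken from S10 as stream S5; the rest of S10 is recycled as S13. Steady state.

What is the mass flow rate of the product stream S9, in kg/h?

hydrogen in S7: m_A = 1764×0.764 + (1−0.193)·(1−0.533)·m_A, so m_A = 1347.7/0.6231 = 2162.8 kg/h.
Product S9 = 0.533×2162.8 = 1152.8 kg/h.

1153 kg/h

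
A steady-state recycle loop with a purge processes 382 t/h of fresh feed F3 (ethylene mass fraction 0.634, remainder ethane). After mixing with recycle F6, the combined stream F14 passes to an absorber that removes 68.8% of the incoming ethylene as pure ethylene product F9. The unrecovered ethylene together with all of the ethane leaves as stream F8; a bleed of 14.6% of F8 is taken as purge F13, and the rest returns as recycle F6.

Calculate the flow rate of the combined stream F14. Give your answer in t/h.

ethane enters only via F3 and leaves only via the purge: 382×0.366 = 0.146×(ethane in F8), and the absorber passes all ethane, so ethane in F14 = ethane in F8 = 957.62 t/h.
ethylene in F14: m_A = 382×0.634 + (1−0.146)·(1−0.688)·m_A, so m_A = 242.19/0.7336 = 330.16 t/h.
F14 = 330.16 + 957.62 = 1287.8 t/h.

1288 t/h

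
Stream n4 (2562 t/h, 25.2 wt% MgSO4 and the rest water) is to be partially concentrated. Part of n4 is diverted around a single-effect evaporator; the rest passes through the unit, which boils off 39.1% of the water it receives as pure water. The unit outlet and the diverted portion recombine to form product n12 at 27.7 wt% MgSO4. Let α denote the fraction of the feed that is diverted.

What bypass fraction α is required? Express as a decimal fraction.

All 2562×0.252 = 645.62 t/h of MgSO4 reaches n12, so n12 = 645.62/0.277 = 2330.8 t/h and vapour = 231.23 t/h.
The evaporator receives (1−α)·2562 of feed at 0.748 water and removes 0.391 of that water:
0.391×0.748×(1−α)×2562 = 231.23
(1−α) = 231.23/749.3 = 0.3086;  α = 0.6914.

0.691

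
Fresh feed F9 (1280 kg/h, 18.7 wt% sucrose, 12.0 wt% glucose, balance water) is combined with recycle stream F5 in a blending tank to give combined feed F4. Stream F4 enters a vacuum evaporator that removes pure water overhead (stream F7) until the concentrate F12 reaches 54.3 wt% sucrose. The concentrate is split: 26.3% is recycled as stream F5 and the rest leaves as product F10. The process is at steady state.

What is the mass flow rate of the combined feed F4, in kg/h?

Overall sucrose balance (none leaves overhead): sucrose in fresh feed = sucrose in product, i.e. 1280×0.187 = (1−0.263)·F12·0.543.
F12 = 239.36/(0.543×0.737) = 598.11 kg/h.
Recycle F5 = 0.263×598.11 = 157.3 kg/h.
Combined feed F4 = 1280 + 157.3 = 1437.3 kg/h.

1437 kg/h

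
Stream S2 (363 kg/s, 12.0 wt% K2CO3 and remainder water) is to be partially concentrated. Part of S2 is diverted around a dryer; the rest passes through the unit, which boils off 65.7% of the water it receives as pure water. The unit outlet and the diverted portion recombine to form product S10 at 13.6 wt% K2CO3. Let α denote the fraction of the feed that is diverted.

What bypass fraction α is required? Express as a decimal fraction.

All 363×0.120 = 43.56 kg/s of K2CO3 reaches S10, so S10 = 43.56/0.136 = 320.29 kg/s and vapour = 42.706 kg/s.
The evaporator receives (1−α)·363 of feed at 0.880 water and removes 0.657 of that water:
0.657×0.880×(1−α)×363 = 42.706
(1−α) = 42.706/209.87 = 0.2035;  α = 0.7965.

0.797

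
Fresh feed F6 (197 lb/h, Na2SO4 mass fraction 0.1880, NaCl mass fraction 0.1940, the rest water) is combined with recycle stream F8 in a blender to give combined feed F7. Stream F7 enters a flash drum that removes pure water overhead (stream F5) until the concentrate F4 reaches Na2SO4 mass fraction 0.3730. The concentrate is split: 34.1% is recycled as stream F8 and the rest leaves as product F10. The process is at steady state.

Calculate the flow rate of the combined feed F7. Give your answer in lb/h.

248.4 lb/h

Overall Na2SO4 balance (none leaves overhead): Na2SO4 in fresh feed = Na2SO4 in product, i.e. 197×0.188 = (1−0.341)·F4·0.373.
F4 = 37.036/(0.373×0.659) = 150.67 lb/h.
Recycle F8 = 0.341×150.67 = 51.379 lb/h.
Combined feed F7 = 197 + 51.379 = 248.38 lb/h.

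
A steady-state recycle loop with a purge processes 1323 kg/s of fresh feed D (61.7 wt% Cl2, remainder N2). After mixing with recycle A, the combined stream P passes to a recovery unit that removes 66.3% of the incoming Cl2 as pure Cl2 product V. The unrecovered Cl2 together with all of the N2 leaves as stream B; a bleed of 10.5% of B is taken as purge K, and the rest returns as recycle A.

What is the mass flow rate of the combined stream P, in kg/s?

5995 kg/s

N2 enters only via D and leaves only via the purge: 1323×0.383 = 0.105×(N2 in B), and the recovery unit passes all N2, so N2 in P = N2 in B = 4825.8 kg/s.
Cl2 in P: m_A = 1323×0.617 + (1−0.105)·(1−0.663)·m_A, so m_A = 816.29/0.6984 = 1168.8 kg/s.
P = 1168.8 + 4825.8 = 5994.6 kg/s.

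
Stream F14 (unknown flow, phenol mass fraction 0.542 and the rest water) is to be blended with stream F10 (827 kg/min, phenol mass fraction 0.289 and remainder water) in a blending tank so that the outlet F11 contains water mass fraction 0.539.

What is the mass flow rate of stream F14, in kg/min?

1756 kg/min

Let F14 be the unknown flow. Total out = 827 + F14.
water balance: 588 + 0.458·F14 = 0.539·(827 + F14)
(0.458 − 0.539)·F14 = 0.539×827 − 588 = -142.24
F14 = -142.24 / -0.081 = 1756.1 kg/min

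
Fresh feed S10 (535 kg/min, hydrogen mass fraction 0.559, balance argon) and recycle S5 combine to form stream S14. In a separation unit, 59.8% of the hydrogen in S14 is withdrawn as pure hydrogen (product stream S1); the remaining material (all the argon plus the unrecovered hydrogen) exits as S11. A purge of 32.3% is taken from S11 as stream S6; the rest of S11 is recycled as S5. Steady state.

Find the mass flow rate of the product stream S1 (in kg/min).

245.7 kg/min

hydrogen in S14: m_A = 535×0.559 + (1−0.323)·(1−0.598)·m_A, so m_A = 299.07/0.7278 = 410.89 kg/min.
Product S1 = 0.598×410.89 = 245.71 kg/min.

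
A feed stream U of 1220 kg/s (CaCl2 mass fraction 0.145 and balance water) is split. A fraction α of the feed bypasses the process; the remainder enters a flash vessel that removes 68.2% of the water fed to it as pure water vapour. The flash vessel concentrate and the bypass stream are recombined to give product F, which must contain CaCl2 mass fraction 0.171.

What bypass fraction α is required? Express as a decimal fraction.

0.739

All 1220×0.145 = 176.9 kg/s of CaCl2 reaches F, so F = 176.9/0.171 = 1034.5 kg/s and vapour = 185.5 kg/s.
The evaporator receives (1−α)·1220 of feed at 0.855 water and removes 0.682 of that water:
0.682×0.855×(1−α)×1220 = 185.5
(1−α) = 185.5/711.39 = 0.2608;  α = 0.7392.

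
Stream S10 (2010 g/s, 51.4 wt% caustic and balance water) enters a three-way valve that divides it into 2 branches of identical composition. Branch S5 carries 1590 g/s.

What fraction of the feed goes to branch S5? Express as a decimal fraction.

Fraction to S5 = 1590/2010 = 0.7910.

0.791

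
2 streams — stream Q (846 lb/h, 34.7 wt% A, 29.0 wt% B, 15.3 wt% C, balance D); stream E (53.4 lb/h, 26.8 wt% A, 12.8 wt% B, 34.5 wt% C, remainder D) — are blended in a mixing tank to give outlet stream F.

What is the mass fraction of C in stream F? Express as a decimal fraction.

0.164

Total flow out = 846 + 53.4 = 899.4 lb/h.
C in = 846×0.153 + 53.4×0.345 = 147.86 lb/h.
C mass fraction in F = 147.86/899.4 = 0.164.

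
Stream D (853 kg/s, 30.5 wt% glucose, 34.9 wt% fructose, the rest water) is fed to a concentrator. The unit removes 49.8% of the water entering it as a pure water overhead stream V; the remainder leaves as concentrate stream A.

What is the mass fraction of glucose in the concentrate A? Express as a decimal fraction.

0.368

glucose is not removed: 853×0.305 = 260.17 kg/s of glucose enters A.
water entering = 853×0.346 = 295.14 kg/s; overhead removed = 0.498×295.14 = 146.98 kg/s.
Concentrate = 853 − 146.98 = 706.02 kg/s.
Mass fraction = 260.17/706.02 = 0.368.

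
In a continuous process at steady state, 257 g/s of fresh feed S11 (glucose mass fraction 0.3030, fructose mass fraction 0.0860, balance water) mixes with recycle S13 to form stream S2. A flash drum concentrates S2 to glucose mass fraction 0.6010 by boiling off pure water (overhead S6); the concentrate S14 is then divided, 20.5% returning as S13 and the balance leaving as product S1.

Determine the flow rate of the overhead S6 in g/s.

Overall glucose balance (none leaves overhead): glucose in fresh feed = glucose in product, i.e. 257×0.303 = (1−0.205)·S14·0.601.
S14 = 77.871/(0.601×0.795) = 162.98 g/s.
Recycle S13 = 0.205×162.98 = 33.411 g/s.
Combined feed S2 = 257 + 33.411 = 290.41 g/s.
Overhead S6 = S2 − S14 = 290.41 − 162.98 = 127.43 g/s.

127.4 g/s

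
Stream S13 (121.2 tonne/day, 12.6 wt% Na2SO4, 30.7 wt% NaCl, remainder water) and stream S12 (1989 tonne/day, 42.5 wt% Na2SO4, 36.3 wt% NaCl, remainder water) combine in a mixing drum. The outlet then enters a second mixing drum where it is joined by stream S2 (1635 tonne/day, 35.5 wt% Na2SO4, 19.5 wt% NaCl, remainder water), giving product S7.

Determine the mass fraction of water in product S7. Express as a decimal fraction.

Overall, product flow = 3745.2 tonne/day.
water in = 121.2×0.567 + 1989×0.212 + 1635×0.450 = 1226.1 tonne/day.
water fraction in S7 = 0.327.

0.327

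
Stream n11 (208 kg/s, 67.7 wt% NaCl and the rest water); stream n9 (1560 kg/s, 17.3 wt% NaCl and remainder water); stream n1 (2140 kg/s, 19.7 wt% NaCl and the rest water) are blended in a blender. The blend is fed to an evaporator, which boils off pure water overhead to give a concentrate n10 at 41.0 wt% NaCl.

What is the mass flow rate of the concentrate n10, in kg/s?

2030 kg/s

NaCl entering = 208×0.677 + 1560×0.173 + 2140×0.197 = 832.28 kg/s.
All NaCl reports to n10, so n10 = 832.28/0.410 = 2029.9 kg/s.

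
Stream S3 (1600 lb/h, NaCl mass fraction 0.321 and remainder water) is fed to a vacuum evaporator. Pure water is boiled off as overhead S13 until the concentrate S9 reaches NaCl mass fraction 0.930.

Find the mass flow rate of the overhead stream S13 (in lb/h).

NaCl is conserved: 1600×0.321 = 513.6 lb/h all reports to the concentrate.
Concentrate = 513.6/(target fraction) = 552.26 lb/h.
Overhead = 1600 − 552.26 = 1047.7 lb/h.

1048 lb/h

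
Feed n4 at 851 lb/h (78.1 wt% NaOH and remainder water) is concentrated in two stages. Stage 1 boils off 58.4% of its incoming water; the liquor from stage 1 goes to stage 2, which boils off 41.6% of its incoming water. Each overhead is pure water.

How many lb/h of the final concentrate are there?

water in feed = 851×0.219 = 186.37 lb/h.
After stage 1: water left = (1−0.584)×186.37 = 77.53; stream total = 742.16 lb/h.
After stage 2: water left = (1−0.416)×77.53 = 45.277; final concentrate = 709.91 lb/h.

709.9 lb/h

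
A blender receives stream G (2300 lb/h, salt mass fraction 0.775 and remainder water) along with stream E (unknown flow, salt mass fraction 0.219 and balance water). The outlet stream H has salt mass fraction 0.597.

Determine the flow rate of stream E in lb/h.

1083 lb/h

Let E be the unknown flow. Total out = 2300 + E.
salt balance: 1782.5 + 0.219·E = 0.597·(2300 + E)
(0.219 − 0.597)·E = 0.597×2300 − 1782.5 = -409.4
E = -409.4 / -0.378 = 1083.1 lb/h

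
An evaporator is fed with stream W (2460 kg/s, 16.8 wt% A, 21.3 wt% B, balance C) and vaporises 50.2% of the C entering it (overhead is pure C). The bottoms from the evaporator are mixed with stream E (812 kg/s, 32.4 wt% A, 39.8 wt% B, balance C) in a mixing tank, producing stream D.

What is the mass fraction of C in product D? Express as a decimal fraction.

0.392

Vapour removed = 0.502×0.619×2460 = 764.42 kg/s; concentrate = 1695.6 kg/s.
C reaching the mixer = 758.32 (from concentrate) + 812×0.278 = 984.06 kg/s.
Product flow = 1695.6 + 812 = 2507.6 kg/s; C fraction = 0.392.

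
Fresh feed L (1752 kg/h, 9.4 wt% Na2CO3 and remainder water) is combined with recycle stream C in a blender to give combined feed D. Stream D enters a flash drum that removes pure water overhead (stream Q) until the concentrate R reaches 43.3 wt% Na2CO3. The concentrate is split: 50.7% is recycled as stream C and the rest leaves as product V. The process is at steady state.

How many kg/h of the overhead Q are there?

Overall Na2CO3 balance (none leaves overhead): Na2CO3 in fresh feed = Na2CO3 in product, i.e. 1752×0.094 = (1−0.507)·R·0.433.
R = 164.69/(0.433×0.493) = 771.48 kg/h.
Recycle C = 0.507×771.48 = 391.14 kg/h.
Combined feed D = 1752 + 391.14 = 2143.1 kg/h.
Overhead Q = D − R = 2143.1 − 771.48 = 1371.7 kg/h.

1372 kg/h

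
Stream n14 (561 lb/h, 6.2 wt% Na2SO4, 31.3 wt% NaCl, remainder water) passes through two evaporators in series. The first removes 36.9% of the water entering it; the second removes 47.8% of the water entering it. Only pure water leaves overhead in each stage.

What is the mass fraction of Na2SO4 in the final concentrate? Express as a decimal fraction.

water in feed = 561×0.625 = 350.62 lb/h.
After stage 1: water left = (1−0.369)×350.62 = 221.24; stream total = 431.62 lb/h.
After stage 2: water left = (1−0.478)×221.24 = 115.49; final concentrate = 325.86 lb/h.
Na2SO4 fraction = 34.782/325.86 = 0.107.

0.107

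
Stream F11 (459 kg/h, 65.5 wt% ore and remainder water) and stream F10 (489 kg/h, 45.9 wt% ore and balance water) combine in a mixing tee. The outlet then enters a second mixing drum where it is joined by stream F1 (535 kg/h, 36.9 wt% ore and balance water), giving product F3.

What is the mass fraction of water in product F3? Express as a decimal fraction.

Overall, product flow = 1483 kg/h.
water in = 459×0.345 + 489×0.541 + 535×0.631 = 760.49 kg/h.
water fraction in F3 = 0.513.

0.513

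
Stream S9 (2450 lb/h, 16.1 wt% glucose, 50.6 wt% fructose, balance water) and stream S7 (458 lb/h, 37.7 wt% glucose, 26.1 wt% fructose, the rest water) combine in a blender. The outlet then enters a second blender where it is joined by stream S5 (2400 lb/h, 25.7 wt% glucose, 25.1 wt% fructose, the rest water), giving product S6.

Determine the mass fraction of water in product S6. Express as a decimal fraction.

0.4074

Overall, product flow = 5308 lb/h.
water in = 2450×0.333 + 458×0.362 + 2400×0.492 = 2162.4 lb/h.
water fraction in S6 = 0.4074.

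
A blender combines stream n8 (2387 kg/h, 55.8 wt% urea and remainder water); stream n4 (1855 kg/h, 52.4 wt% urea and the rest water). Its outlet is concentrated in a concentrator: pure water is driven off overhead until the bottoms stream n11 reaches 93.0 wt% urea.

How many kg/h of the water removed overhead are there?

urea entering = 2387×0.558 + 1855×0.524 = 2304 kg/h.
All urea reports to n11, so n11 = 2304/0.930 = 2477.4 kg/h.
Total feed = 4242 kg/h; overhead = 4242 − 2477.4 = 1764.6 kg/h.

1765 kg/h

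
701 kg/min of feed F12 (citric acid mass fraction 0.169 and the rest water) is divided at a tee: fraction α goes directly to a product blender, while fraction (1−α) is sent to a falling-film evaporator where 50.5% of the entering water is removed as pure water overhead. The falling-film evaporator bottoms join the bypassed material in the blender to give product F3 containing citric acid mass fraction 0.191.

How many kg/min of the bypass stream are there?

508.6 kg/min

All 701×0.169 = 118.47 kg/min of citric acid reaches F3, so F3 = 118.47/0.191 = 620.26 kg/min and vapour = 80.743 kg/min.
The evaporator receives (1−α)·701 of feed at 0.831 water and removes 0.505 of that water:
0.505×0.831×(1−α)×701 = 80.743
(1−α) = 80.743/294.18 = 0.2745;  α = 0.7255.
Bypass flow = 0.7255×701 = 508.6 kg/min.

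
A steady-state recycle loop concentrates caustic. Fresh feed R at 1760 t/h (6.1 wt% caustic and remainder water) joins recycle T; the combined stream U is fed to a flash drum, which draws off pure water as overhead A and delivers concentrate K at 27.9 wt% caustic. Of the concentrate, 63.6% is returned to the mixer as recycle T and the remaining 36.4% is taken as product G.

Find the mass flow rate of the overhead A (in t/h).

1375 t/h

Overall caustic balance (none leaves overhead): caustic in fresh feed = caustic in product, i.e. 1760×0.061 = (1−0.636)·K·0.279.
K = 107.36/(0.279×0.364) = 1057.2 t/h.
Recycle T = 0.636×1057.2 = 672.35 t/h.
Combined feed U = 1760 + 672.35 = 2432.3 t/h.
Overhead A = U − K = 2432.3 − 1057.2 = 1375.2 t/h.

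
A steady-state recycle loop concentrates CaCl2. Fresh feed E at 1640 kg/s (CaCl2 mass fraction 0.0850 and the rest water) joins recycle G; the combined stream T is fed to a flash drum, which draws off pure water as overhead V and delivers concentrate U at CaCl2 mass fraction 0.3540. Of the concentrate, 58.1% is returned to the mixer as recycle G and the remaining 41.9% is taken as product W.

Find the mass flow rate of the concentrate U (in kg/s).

Overall CaCl2 balance (none leaves overhead): CaCl2 in fresh feed = CaCl2 in product, i.e. 1640×0.085 = (1−0.581)·U·0.354.
U = 139.4/(0.354×0.419) = 939.82 kg/s.

939.8 kg/s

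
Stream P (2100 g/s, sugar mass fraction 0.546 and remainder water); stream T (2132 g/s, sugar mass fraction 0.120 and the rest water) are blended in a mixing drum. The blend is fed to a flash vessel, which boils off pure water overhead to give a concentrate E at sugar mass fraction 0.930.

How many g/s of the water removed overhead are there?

2724 g/s

sugar entering = 2100×0.546 + 2132×0.120 = 1402.4 g/s.
All sugar reports to E, so E = 1402.4/0.930 = 1508 g/s.
Total feed = 4232 g/s; overhead = 4232 − 1508 = 2724 g/s.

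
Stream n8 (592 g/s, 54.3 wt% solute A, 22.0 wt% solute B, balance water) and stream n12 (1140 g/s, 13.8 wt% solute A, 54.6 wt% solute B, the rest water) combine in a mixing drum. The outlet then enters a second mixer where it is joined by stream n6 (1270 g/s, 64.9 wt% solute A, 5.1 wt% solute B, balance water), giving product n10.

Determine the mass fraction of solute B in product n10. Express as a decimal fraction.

0.2723

Overall, product flow = 3002 g/s.
solute B in = 592×0.220 + 1140×0.546 + 1270×0.051 = 817.45 g/s.
solute B fraction in n10 = 0.2723.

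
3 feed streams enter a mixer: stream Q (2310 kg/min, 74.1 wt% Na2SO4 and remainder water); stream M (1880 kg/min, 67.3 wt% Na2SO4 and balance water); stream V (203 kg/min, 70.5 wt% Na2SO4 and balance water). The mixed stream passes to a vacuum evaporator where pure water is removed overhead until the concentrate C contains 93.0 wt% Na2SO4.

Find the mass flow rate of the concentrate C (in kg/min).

3355 kg/min

Na2SO4 entering = 2310×0.741 + 1880×0.673 + 203×0.705 = 3120.1 kg/min.
All Na2SO4 reports to C, so C = 3120.1/0.930 = 3354.9 kg/min.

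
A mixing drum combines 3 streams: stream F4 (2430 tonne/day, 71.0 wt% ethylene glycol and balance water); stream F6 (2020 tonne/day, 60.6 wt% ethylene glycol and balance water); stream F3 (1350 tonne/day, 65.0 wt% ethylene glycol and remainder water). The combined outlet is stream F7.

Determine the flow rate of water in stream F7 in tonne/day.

1973 tonne/day

water out = water in = 2430×0.290 + 2020×0.394 + 1350×0.350 = 1973.1 tonne/day.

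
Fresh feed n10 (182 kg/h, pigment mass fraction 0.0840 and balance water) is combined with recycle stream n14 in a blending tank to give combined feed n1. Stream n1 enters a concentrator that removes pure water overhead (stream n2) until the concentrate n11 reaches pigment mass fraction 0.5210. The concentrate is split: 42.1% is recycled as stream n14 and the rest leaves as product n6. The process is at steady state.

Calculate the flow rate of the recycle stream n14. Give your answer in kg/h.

Overall pigment balance (none leaves overhead): pigment in fresh feed = pigment in product, i.e. 182×0.084 = (1−0.421)·n11·0.521.
n11 = 15.288/(0.521×0.579) = 50.68 kg/h.
Recycle n14 = 0.421×50.68 = 21.336 kg/h.

21.34 kg/h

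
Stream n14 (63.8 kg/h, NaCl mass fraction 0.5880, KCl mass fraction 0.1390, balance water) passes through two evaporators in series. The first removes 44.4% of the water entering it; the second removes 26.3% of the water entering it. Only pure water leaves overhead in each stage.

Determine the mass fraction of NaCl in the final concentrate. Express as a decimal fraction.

0.7009

water in feed = 63.8×0.273 = 17.417 kg/h.
After stage 1: water left = (1−0.444)×17.417 = 9.6841; stream total = 56.067 kg/h.
After stage 2: water left = (1−0.263)×9.6841 = 7.1372; final concentrate = 53.52 kg/h.
NaCl fraction = 37.514/53.52 = 0.7009.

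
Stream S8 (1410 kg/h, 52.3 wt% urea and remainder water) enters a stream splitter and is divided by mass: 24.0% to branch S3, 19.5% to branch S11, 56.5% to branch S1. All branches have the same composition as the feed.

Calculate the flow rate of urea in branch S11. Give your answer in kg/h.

Branch S11 total = 0.195×1410 = 274.95 kg/h.
urea in S11 = 0.523×274.95 = 143.8 kg/h.

143.8 kg/h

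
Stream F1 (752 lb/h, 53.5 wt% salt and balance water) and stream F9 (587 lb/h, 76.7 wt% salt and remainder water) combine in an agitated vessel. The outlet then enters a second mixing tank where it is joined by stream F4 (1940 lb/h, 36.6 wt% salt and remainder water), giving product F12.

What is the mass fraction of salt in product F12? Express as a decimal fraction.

Overall, product flow = 3279 lb/h.
salt in = 752×0.535 + 587×0.767 + 1940×0.366 = 1562.6 lb/h.
salt fraction in F12 = 0.477.

0.477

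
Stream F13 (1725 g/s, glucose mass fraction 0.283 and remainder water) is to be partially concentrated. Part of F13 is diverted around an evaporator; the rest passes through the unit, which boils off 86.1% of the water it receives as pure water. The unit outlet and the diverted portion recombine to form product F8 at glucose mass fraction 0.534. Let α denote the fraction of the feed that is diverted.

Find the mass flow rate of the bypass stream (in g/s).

All 1725×0.283 = 488.17 g/s of glucose reaches F8, so F8 = 488.17/0.534 = 914.19 g/s and vapour = 810.81 g/s.
The evaporator receives (1−α)·1725 of feed at 0.717 water and removes 0.861 of that water:
0.861×0.717×(1−α)×1725 = 810.81
(1−α) = 810.81/1064.9 = 0.7614;  α = 0.2386.
Bypass flow = 0.2386×1725 = 411.59 g/s.

411.6 g/s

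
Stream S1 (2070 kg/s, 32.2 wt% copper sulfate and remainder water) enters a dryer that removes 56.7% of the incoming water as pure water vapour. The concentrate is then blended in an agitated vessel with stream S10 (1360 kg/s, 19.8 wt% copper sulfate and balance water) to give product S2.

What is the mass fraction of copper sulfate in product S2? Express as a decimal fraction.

Vapour removed = 0.567×0.678×2070 = 795.76 kg/s; concentrate = 1274.2 kg/s.
copper sulfate reaching the mixer = 666.54 (from concentrate) + 1360×0.198 = 935.82 kg/s.
Product flow = 1274.2 + 1360 = 2634.2 kg/s; copper sulfate fraction = 0.355.

0.355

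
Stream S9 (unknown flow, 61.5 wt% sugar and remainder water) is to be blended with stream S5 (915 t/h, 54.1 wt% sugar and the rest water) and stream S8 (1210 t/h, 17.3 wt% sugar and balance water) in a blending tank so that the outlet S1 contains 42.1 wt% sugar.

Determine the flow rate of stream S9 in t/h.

Let S9 be the unknown flow. Total out = 2125 + S9.
sugar balance: 704.35 + 0.615·S9 = 0.421·(2125 + S9)
(0.615 − 0.421)·S9 = 0.421×2125 − 704.35 = 190.28
S9 = 190.28 / 0.194 = 980.82 t/h

980.8 t/h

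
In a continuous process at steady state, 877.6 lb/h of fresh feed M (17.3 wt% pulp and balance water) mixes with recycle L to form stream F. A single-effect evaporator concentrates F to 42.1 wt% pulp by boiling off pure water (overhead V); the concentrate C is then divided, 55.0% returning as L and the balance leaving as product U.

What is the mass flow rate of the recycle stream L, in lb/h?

440.8 lb/h

Overall pulp balance (none leaves overhead): pulp in fresh feed = pulp in product, i.e. 877.6×0.173 = (1−0.550)·C·0.421.
C = 151.82/(0.421×0.450) = 801.4 lb/h.
Recycle L = 0.550×801.4 = 440.77 lb/h.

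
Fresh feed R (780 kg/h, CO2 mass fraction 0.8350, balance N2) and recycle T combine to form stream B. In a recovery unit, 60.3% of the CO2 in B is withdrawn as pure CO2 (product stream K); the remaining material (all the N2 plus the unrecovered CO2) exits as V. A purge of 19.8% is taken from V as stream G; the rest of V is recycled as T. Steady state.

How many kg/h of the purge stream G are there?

N2 enters only via R and leaves only via the purge: 780×0.165 = 0.198×(N2 in V), and the recovery unit passes all N2, so N2 in B = N2 in V = 650 kg/h.
CO2 in B: m_A = 780×0.835 + (1−0.198)·(1−0.603)·m_A, so m_A = 651.3/0.6816 = 955.54 kg/h.
V = (1−0.603)×955.54 + 650 = 1029.3 kg/h.
Purge G = 0.198×1029.3 = 203.81 kg/h.

203.8 kg/h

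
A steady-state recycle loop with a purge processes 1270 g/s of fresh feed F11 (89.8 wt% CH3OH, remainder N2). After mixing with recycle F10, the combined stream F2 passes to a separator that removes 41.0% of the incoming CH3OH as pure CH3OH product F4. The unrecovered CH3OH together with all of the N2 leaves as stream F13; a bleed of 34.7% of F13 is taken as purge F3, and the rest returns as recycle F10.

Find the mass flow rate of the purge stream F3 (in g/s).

N2 enters only via F11 and leaves only via the purge: 1270×0.102 = 0.347×(N2 in F13), and the separator passes all N2, so N2 in F2 = N2 in F13 = 373.31 g/s.
CH3OH in F2: m_A = 1270×0.898 + (1−0.347)·(1−0.410)·m_A, so m_A = 1140.5/0.6147 = 1855.2 g/s.
F13 = (1−0.410)×1855.2 + 373.31 = 1467.9 g/s.
Purge F3 = 0.347×1467.9 = 509.36 g/s.

509.4 g/s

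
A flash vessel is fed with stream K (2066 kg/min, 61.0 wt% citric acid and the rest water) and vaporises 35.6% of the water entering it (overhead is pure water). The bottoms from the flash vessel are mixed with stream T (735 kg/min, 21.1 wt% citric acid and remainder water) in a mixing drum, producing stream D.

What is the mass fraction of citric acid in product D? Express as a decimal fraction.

Vapour removed = 0.356×0.390×2066 = 286.84 kg/min; concentrate = 1779.2 kg/min.
citric acid reaching the mixer = 1260.3 (from concentrate) + 735×0.211 = 1415.3 kg/min.
Product flow = 1779.2 + 735 = 2514.2 kg/min; citric acid fraction = 0.563.

0.563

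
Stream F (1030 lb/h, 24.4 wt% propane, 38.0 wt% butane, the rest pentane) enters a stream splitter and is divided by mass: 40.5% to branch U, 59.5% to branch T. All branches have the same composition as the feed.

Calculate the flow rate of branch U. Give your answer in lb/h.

417.2 lb/h

Branch U flow = 0.405×1030 = 417.15 lb/h.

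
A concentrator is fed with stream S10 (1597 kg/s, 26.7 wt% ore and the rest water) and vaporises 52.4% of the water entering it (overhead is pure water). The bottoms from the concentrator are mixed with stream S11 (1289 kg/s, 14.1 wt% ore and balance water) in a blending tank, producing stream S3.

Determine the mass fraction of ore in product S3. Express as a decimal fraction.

0.268

Vapour removed = 0.524×0.733×1597 = 613.39 kg/s; concentrate = 983.61 kg/s.
ore reaching the mixer = 426.4 (from concentrate) + 1289×0.141 = 608.15 kg/s.
Product flow = 983.61 + 1289 = 2272.6 kg/s; ore fraction = 0.268.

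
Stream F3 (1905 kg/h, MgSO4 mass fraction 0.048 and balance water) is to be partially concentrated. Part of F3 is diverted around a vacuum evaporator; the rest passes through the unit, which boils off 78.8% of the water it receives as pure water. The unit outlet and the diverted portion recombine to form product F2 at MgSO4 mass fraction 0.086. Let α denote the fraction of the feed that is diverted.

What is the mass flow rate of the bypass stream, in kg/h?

All 1905×0.048 = 91.44 kg/h of MgSO4 reaches F2, so F2 = 91.44/0.086 = 1063.3 kg/h and vapour = 841.74 kg/h.
The evaporator receives (1−α)·1905 of feed at 0.952 water and removes 0.788 of that water:
0.788×0.952×(1−α)×1905 = 841.74
(1−α) = 841.74/1429.1 = 0.5890;  α = 0.4110.
Bypass flow = 0.4110×1905 = 782.94 kg/h.

782.9 kg/h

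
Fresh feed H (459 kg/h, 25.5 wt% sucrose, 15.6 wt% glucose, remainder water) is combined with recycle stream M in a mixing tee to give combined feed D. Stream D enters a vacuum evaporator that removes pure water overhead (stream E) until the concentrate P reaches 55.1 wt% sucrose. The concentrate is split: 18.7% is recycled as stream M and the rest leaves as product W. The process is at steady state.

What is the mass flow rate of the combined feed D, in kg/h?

Overall sucrose balance (none leaves overhead): sucrose in fresh feed = sucrose in product, i.e. 459×0.255 = (1−0.187)·P·0.551.
P = 117.05/(0.551×0.813) = 261.28 kg/h.
Recycle M = 0.187×261.28 = 48.86 kg/h.
Combined feed D = 459 + 48.86 = 507.86 kg/h.

507.9 kg/h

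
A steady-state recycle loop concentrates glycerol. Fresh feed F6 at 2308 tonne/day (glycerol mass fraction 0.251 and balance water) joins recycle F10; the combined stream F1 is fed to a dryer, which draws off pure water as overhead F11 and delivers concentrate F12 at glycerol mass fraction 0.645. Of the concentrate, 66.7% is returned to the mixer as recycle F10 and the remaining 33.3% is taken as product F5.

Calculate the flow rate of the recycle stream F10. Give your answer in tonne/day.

Overall glycerol balance (none leaves overhead): glycerol in fresh feed = glycerol in product, i.e. 2308×0.251 = (1−0.667)·F12·0.645.
F12 = 579.31/(0.645×0.333) = 2697.2 tonne/day.
Recycle F10 = 0.667×2697.2 = 1799 tonne/day.

1799 tonne/day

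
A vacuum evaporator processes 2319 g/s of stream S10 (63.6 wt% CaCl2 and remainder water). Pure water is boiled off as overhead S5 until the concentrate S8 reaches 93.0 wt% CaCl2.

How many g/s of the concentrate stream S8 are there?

1586 g/s

CaCl2 is conserved: 2319×0.636 = 1474.9 g/s all reports to the concentrate.
Concentrate = 1474.9/(target fraction) = 1585.9 g/s.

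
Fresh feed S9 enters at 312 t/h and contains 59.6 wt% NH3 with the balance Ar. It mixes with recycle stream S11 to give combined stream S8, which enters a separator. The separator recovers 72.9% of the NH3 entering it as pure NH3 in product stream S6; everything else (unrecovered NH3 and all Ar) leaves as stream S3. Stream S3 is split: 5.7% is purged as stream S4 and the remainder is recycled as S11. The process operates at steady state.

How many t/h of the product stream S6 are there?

NH3 in S8: m_A = 312×0.596 + (1−0.057)·(1−0.729)·m_A, so m_A = 185.95/0.7444 = 249.79 t/h.
Product S6 = 0.729×249.79 = 182.09 t/h.

182.1 t/h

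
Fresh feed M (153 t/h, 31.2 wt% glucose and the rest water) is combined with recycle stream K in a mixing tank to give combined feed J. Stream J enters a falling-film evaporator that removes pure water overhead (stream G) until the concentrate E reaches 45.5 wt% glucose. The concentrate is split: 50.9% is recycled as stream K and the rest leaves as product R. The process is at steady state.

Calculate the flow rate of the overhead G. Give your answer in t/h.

48.09 t/h

Overall glucose balance (none leaves overhead): glucose in fresh feed = glucose in product, i.e. 153×0.312 = (1−0.509)·E·0.455.
E = 47.736/(0.455×0.491) = 213.67 t/h.
Recycle K = 0.509×213.67 = 108.76 t/h.
Combined feed J = 153 + 108.76 = 261.76 t/h.
Overhead G = J − E = 261.76 − 213.67 = 48.086 t/h.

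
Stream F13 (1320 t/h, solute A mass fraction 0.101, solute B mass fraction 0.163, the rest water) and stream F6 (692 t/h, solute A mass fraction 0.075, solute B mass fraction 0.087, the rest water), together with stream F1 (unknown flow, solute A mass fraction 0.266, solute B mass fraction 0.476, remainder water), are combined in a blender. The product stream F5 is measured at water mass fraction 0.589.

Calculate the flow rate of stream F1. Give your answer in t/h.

1107 t/h

Let F1 be the unknown flow. Total out = 2012 + F1.
water balance: 1551.4 + 0.258·F1 = 0.589·(2012 + F1)
(0.258 − 0.589)·F1 = 0.589×2012 − 1551.4 = -366.35
F1 = -366.35 / -0.331 = 1106.8 t/h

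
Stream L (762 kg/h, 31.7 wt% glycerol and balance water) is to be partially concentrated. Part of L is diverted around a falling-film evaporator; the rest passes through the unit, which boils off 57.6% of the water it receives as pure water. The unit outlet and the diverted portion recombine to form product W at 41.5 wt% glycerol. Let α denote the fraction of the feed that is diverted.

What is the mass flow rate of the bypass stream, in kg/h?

All 762×0.317 = 241.55 kg/h of glycerol reaches W, so W = 241.55/0.415 = 582.06 kg/h and vapour = 179.94 kg/h.
The evaporator receives (1−α)·762 of feed at 0.683 water and removes 0.576 of that water:
0.576×0.683×(1−α)×762 = 179.94
(1−α) = 179.94/299.78 = 0.6003;  α = 0.3997.
Bypass flow = 0.3997×762 = 304.61 kg/h.

304.6 kg/h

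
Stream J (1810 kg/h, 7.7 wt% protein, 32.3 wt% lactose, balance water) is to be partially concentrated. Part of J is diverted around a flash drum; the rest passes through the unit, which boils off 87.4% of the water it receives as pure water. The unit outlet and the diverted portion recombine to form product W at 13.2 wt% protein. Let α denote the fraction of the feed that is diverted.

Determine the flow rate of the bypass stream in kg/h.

371.8 kg/h

All 1810×0.077 = 139.37 kg/h of protein reaches W, so W = 139.37/0.132 = 1055.8 kg/h and vapour = 754.17 kg/h.
The evaporator receives (1−α)·1810 of feed at 0.600 water and removes 0.874 of that water:
0.874×0.600×(1−α)×1810 = 754.17
(1−α) = 754.17/949.16 = 0.7946;  α = 0.2054.
Bypass flow = 0.2054×1810 = 371.85 kg/h.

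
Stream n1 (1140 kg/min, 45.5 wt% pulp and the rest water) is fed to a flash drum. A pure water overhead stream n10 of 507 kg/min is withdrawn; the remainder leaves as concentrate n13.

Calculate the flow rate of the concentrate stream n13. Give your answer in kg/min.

Concentrate = 1140 − 507 = 633 kg/min.

633 kg/min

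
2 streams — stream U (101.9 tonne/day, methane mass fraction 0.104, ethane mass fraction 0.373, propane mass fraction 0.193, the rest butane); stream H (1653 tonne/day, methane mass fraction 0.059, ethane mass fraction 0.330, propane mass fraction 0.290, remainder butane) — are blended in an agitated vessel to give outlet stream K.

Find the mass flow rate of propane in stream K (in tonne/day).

499 tonne/day

propane out = propane in = 101.9×0.193 + 1653×0.290 = 499.04 tonne/day.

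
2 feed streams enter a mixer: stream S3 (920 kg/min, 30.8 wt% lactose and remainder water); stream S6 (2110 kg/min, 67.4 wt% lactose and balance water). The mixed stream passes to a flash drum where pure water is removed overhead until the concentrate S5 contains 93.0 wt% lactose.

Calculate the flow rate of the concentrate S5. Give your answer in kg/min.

1834 kg/min

lactose entering = 920×0.308 + 2110×0.674 = 1705.5 kg/min.
All lactose reports to S5, so S5 = 1705.5/0.930 = 1833.9 kg/min.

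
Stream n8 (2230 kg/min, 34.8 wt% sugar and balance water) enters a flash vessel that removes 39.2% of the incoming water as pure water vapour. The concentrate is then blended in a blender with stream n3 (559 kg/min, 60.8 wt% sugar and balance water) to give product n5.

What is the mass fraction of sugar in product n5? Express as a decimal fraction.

Vapour removed = 0.392×0.652×2230 = 569.95 kg/min; concentrate = 1660 kg/min.
sugar reaching the mixer = 776.04 (from concentrate) + 559×0.608 = 1115.9 kg/min.
Product flow = 1660 + 559 = 2219 kg/min; sugar fraction = 0.5029.

0.5029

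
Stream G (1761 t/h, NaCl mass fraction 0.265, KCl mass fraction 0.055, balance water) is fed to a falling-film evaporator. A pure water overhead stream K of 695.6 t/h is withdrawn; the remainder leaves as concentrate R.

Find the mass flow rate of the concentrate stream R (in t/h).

1065 t/h

Concentrate = 1761 − 695.6 = 1065.4 t/h.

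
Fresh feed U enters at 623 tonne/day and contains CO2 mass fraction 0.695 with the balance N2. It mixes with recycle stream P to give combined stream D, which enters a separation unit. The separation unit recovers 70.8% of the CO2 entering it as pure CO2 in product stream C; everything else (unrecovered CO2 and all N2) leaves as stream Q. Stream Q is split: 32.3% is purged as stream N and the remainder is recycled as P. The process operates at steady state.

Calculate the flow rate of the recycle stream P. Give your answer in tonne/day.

N2 enters only via U and leaves only via the purge: 623×0.305 = 0.323×(N2 in Q), and the separation unit passes all N2, so N2 in D = N2 in Q = 588.28 tonne/day.
CO2 in D: m_A = 623×0.695 + (1−0.323)·(1−0.708)·m_A, so m_A = 432.98/0.8023 = 539.67 tonne/day.
Q = (1−0.708)×539.67 + 588.28 = 745.87 tonne/day.
Recycle P = (1−0.323)×745.87 = 504.95 tonne/day.

505 tonne/day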